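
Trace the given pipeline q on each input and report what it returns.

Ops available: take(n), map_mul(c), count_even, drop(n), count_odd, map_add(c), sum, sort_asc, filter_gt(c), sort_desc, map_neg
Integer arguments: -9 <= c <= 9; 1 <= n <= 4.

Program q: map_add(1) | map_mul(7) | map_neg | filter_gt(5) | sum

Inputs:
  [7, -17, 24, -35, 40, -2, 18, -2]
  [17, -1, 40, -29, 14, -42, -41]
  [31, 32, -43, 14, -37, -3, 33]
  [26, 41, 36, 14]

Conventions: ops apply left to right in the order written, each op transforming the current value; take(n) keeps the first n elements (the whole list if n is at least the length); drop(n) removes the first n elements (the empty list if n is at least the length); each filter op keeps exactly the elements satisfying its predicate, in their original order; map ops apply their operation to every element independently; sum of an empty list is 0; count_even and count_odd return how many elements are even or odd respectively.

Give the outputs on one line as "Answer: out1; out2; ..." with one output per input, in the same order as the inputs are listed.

Execution, op by op:
  [7, -17, 24, -35, 40, -2, 18, -2] -> [8, -16, 25, -34, 41, -1, 19, -1] -> [56, -112, 175, -238, 287, -7, 133, -7] -> [-56, 112, -175, 238, -287, 7, -133, 7] -> [112, 238, 7, 7] -> 364
  [17, -1, 40, -29, 14, -42, -41] -> [18, 0, 41, -28, 15, -41, -40] -> [126, 0, 287, -196, 105, -287, -280] -> [-126, 0, -287, 196, -105, 287, 280] -> [196, 287, 280] -> 763
  [31, 32, -43, 14, -37, -3, 33] -> [32, 33, -42, 15, -36, -2, 34] -> [224, 231, -294, 105, -252, -14, 238] -> [-224, -231, 294, -105, 252, 14, -238] -> [294, 252, 14] -> 560
  [26, 41, 36, 14] -> [27, 42, 37, 15] -> [189, 294, 259, 105] -> [-189, -294, -259, -105] -> [] -> 0

364; 763; 560; 0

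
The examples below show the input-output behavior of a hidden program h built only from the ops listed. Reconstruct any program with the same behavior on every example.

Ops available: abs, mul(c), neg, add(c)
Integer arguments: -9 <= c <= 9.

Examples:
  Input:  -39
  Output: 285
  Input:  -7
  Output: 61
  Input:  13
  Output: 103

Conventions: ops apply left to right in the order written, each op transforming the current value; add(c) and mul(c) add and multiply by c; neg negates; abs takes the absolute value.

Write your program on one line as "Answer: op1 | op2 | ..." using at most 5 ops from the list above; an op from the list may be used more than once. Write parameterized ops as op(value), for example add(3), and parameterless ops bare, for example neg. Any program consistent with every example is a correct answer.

abs | neg | mul(-7) | add(8) | add(4)

Check, running the answer program on each example:
  -39 -> 39 -> -39 -> 273 -> 281 -> 285
  -7 -> 7 -> -7 -> 49 -> 57 -> 61
  13 -> 13 -> -13 -> 91 -> 99 -> 103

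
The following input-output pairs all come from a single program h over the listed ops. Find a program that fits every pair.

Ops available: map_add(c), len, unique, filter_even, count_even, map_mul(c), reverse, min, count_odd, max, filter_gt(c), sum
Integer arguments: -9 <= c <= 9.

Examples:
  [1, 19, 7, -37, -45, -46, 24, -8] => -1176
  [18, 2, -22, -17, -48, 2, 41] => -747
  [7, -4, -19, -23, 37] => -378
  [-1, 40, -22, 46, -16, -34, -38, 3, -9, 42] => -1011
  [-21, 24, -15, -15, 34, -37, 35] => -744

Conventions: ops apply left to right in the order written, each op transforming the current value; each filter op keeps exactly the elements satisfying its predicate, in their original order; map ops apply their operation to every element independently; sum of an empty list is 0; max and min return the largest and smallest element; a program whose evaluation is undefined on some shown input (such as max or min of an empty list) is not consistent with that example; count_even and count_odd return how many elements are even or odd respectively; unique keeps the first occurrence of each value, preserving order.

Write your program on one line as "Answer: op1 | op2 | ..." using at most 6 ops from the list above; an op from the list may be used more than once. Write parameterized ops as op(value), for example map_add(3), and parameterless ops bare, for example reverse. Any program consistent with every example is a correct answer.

map_mul(-3) | map_add(-4) | filter_gt(5) | map_mul(-3) | sum

Check, running the answer program on each example:
  [1, 19, 7, -37, -45, -46, 24, -8] -> [-3, -57, -21, 111, 135, 138, -72, 24] -> [-7, -61, -25, 107, 131, 134, -76, 20] -> [107, 131, 134, 20] -> [-321, -393, -402, -60] -> -1176
  [18, 2, -22, -17, -48, 2, 41] -> [-54, -6, 66, 51, 144, -6, -123] -> [-58, -10, 62, 47, 140, -10, -127] -> [62, 47, 140] -> [-186, -141, -420] -> -747
  [7, -4, -19, -23, 37] -> [-21, 12, 57, 69, -111] -> [-25, 8, 53, 65, -115] -> [8, 53, 65] -> [-24, -159, -195] -> -378
  [-1, 40, -22, 46, -16, -34, -38, 3, -9, 42] -> [3, -120, 66, -138, 48, 102, 114, -9, 27, -126] -> [-1, -124, 62, -142, 44, 98, 110, -13, 23, -130] -> [62, 44, 98, 110, 23] -> [-186, -132, -294, -330, -69] -> -1011
  [-21, 24, -15, -15, 34, -37, 35] -> [63, -72, 45, 45, -102, 111, -105] -> [59, -76, 41, 41, -106, 107, -109] -> [59, 41, 41, 107] -> [-177, -123, -123, -321] -> -744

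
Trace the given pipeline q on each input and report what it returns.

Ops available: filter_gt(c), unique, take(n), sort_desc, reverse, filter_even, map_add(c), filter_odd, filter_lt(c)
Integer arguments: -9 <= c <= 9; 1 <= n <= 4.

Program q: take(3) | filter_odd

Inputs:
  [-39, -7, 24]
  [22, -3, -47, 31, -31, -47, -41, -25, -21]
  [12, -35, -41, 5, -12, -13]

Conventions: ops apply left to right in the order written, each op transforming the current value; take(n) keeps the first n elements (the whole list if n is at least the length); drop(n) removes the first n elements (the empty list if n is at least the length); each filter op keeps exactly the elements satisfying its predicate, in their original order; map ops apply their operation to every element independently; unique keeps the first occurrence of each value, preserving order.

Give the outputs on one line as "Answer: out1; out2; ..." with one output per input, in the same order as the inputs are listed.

Execution, op by op:
  [-39, -7, 24] -> [-39, -7, 24] -> [-39, -7]
  [22, -3, -47, 31, -31, -47, -41, -25, -21] -> [22, -3, -47] -> [-3, -47]
  [12, -35, -41, 5, -12, -13] -> [12, -35, -41] -> [-35, -41]

[-39, -7]; [-3, -47]; [-35, -41]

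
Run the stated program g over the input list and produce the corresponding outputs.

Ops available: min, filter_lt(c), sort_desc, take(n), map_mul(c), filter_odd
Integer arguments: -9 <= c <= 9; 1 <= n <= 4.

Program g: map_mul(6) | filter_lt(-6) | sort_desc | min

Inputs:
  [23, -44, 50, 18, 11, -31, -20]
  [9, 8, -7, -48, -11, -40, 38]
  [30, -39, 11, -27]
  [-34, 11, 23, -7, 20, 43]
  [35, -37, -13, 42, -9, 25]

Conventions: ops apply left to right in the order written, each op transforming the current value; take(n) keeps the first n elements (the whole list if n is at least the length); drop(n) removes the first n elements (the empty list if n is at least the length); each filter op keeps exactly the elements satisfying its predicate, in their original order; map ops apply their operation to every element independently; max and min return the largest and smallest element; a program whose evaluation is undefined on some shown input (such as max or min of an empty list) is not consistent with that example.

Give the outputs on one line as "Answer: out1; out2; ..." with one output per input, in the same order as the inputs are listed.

-264; -288; -234; -204; -222

Execution, op by op:
  [23, -44, 50, 18, 11, -31, -20] -> [138, -264, 300, 108, 66, -186, -120] -> [-264, -186, -120] -> [-120, -186, -264] -> -264
  [9, 8, -7, -48, -11, -40, 38] -> [54, 48, -42, -288, -66, -240, 228] -> [-42, -288, -66, -240] -> [-42, -66, -240, -288] -> -288
  [30, -39, 11, -27] -> [180, -234, 66, -162] -> [-234, -162] -> [-162, -234] -> -234
  [-34, 11, 23, -7, 20, 43] -> [-204, 66, 138, -42, 120, 258] -> [-204, -42] -> [-42, -204] -> -204
  [35, -37, -13, 42, -9, 25] -> [210, -222, -78, 252, -54, 150] -> [-222, -78, -54] -> [-54, -78, -222] -> -222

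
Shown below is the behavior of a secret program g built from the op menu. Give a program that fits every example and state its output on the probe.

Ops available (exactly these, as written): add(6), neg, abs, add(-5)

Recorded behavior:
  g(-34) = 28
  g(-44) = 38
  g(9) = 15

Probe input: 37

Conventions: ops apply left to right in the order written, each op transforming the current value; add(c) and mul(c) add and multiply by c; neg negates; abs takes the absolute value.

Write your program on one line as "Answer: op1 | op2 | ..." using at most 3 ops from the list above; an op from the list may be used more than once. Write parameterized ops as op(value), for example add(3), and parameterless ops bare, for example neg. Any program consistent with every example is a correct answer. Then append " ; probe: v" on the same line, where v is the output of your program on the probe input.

add(6) | abs ; probe: 43

Check, running the answer program on each example:
  -34 -> -28 -> 28
  -44 -> -38 -> 38
  9 -> 15 -> 15
  probe: 37 -> 43 -> 43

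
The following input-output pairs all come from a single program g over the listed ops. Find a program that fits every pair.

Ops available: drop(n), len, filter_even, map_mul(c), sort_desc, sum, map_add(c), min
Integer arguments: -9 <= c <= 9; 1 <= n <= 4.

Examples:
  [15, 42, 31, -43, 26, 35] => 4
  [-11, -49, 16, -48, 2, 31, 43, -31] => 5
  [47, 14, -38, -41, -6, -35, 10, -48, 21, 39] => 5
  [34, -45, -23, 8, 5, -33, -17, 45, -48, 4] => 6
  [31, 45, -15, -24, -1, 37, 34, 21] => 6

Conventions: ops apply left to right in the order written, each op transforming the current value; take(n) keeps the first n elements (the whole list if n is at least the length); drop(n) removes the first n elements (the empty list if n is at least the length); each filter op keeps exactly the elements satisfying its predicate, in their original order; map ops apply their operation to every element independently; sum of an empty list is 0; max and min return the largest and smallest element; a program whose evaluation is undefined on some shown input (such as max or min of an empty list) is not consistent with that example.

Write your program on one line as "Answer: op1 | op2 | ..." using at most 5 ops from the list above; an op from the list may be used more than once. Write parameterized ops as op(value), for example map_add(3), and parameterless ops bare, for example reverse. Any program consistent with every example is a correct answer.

map_add(7) | sort_desc | filter_even | map_mul(3) | len

Check, running the answer program on each example:
  [15, 42, 31, -43, 26, 35] -> [22, 49, 38, -36, 33, 42] -> [49, 42, 38, 33, 22, -36] -> [42, 38, 22, -36] -> [126, 114, 66, -108] -> 4
  [-11, -49, 16, -48, 2, 31, 43, -31] -> [-4, -42, 23, -41, 9, 38, 50, -24] -> [50, 38, 23, 9, -4, -24, -41, -42] -> [50, 38, -4, -24, -42] -> [150, 114, -12, -72, -126] -> 5
  [47, 14, -38, -41, -6, -35, 10, -48, 21, 39] -> [54, 21, -31, -34, 1, -28, 17, -41, 28, 46] -> [54, 46, 28, 21, 17, 1, -28, -31, -34, -41] -> [54, 46, 28, -28, -34] -> [162, 138, 84, -84, -102] -> 5
  [34, -45, -23, 8, 5, -33, -17, 45, -48, 4] -> [41, -38, -16, 15, 12, -26, -10, 52, -41, 11] -> [52, 41, 15, 12, 11, -10, -16, -26, -38, -41] -> [52, 12, -10, -16, -26, -38] -> [156, 36, -30, -48, -78, -114] -> 6
  [31, 45, -15, -24, -1, 37, 34, 21] -> [38, 52, -8, -17, 6, 44, 41, 28] -> [52, 44, 41, 38, 28, 6, -8, -17] -> [52, 44, 38, 28, 6, -8] -> [156, 132, 114, 84, 18, -24] -> 6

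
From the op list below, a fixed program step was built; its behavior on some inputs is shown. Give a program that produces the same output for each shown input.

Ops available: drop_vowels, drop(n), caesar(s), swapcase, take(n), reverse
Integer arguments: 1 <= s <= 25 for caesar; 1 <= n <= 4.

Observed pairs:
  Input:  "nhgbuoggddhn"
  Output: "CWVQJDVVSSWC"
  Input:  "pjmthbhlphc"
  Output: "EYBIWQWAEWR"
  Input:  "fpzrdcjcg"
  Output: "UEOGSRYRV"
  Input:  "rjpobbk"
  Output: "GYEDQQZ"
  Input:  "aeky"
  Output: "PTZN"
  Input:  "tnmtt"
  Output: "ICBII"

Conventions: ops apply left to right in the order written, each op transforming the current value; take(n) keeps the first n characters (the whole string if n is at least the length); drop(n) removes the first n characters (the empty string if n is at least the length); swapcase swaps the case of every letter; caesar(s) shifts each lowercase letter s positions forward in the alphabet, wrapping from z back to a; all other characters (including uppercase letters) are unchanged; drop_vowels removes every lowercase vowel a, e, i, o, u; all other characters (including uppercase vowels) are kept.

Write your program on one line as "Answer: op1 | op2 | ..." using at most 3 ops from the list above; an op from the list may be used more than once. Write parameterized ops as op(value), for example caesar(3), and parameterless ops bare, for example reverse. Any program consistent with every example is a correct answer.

caesar(15) | swapcase

Check, running the answer program on each example:
  "nhgbuoggddhn" -> "cwvqjdvvsswc" -> "CWVQJDVVSSWC"
  "pjmthbhlphc" -> "eybiwqwaewr" -> "EYBIWQWAEWR"
  "fpzrdcjcg" -> "ueogsryrv" -> "UEOGSRYRV"
  "rjpobbk" -> "gyedqqz" -> "GYEDQQZ"
  "aeky" -> "ptzn" -> "PTZN"
  "tnmtt" -> "icbii" -> "ICBII"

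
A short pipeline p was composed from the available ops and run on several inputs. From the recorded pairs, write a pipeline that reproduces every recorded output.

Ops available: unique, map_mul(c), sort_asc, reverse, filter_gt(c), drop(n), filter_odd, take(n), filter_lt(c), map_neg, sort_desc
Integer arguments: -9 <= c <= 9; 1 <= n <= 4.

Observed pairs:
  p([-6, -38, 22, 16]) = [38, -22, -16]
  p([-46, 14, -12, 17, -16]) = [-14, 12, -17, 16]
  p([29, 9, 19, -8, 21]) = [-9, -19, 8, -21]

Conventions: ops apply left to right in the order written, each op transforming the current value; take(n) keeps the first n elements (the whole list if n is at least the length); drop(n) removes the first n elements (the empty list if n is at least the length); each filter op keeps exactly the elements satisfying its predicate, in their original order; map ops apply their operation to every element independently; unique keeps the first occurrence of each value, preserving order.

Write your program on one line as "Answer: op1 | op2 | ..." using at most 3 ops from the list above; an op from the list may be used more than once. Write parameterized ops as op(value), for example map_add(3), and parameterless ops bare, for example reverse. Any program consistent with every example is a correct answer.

drop(1) | map_neg

Check, running the answer program on each example:
  [-6, -38, 22, 16] -> [-38, 22, 16] -> [38, -22, -16]
  [-46, 14, -12, 17, -16] -> [14, -12, 17, -16] -> [-14, 12, -17, 16]
  [29, 9, 19, -8, 21] -> [9, 19, -8, 21] -> [-9, -19, 8, -21]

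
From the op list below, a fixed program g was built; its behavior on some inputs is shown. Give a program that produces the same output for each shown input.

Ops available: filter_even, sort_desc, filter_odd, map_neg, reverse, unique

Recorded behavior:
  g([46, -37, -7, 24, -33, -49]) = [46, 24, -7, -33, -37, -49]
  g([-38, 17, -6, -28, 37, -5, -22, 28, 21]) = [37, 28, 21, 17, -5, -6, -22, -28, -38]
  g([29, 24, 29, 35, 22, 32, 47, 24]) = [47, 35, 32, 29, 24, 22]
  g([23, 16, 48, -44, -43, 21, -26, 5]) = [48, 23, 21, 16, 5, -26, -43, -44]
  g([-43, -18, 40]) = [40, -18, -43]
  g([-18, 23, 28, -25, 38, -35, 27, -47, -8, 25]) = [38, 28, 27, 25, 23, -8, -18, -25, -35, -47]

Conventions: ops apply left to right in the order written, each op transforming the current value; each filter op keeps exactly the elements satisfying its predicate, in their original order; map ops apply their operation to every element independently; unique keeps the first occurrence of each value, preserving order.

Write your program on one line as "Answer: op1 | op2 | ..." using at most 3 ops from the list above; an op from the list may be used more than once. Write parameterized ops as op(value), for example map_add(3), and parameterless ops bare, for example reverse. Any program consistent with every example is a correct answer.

sort_desc | unique

Check, running the answer program on each example:
  [46, -37, -7, 24, -33, -49] -> [46, 24, -7, -33, -37, -49] -> [46, 24, -7, -33, -37, -49]
  [-38, 17, -6, -28, 37, -5, -22, 28, 21] -> [37, 28, 21, 17, -5, -6, -22, -28, -38] -> [37, 28, 21, 17, -5, -6, -22, -28, -38]
  [29, 24, 29, 35, 22, 32, 47, 24] -> [47, 35, 32, 29, 29, 24, 24, 22] -> [47, 35, 32, 29, 24, 22]
  [23, 16, 48, -44, -43, 21, -26, 5] -> [48, 23, 21, 16, 5, -26, -43, -44] -> [48, 23, 21, 16, 5, -26, -43, -44]
  [-43, -18, 40] -> [40, -18, -43] -> [40, -18, -43]
  [-18, 23, 28, -25, 38, -35, 27, -47, -8, 25] -> [38, 28, 27, 25, 23, -8, -18, -25, -35, -47] -> [38, 28, 27, 25, 23, -8, -18, -25, -35, -47]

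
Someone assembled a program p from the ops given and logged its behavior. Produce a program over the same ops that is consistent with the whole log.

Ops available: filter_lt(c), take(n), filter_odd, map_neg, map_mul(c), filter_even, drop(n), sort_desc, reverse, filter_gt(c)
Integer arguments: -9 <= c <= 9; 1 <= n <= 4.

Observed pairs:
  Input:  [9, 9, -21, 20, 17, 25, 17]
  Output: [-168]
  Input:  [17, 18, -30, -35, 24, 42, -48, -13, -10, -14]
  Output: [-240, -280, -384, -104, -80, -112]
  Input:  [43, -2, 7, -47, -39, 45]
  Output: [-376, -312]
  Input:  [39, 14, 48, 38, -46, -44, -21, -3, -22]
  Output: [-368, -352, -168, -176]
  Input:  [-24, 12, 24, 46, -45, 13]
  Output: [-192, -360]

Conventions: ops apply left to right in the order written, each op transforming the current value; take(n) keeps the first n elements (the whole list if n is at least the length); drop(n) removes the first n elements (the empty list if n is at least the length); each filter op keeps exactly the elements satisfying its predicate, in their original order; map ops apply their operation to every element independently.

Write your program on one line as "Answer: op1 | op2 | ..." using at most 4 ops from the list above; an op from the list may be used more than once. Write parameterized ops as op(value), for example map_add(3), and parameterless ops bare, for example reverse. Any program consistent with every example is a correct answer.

filter_lt(5) | filter_lt(-4) | map_neg | map_mul(-8)

Check, running the answer program on each example:
  [9, 9, -21, 20, 17, 25, 17] -> [-21] -> [-21] -> [21] -> [-168]
  [17, 18, -30, -35, 24, 42, -48, -13, -10, -14] -> [-30, -35, -48, -13, -10, -14] -> [-30, -35, -48, -13, -10, -14] -> [30, 35, 48, 13, 10, 14] -> [-240, -280, -384, -104, -80, -112]
  [43, -2, 7, -47, -39, 45] -> [-2, -47, -39] -> [-47, -39] -> [47, 39] -> [-376, -312]
  [39, 14, 48, 38, -46, -44, -21, -3, -22] -> [-46, -44, -21, -3, -22] -> [-46, -44, -21, -22] -> [46, 44, 21, 22] -> [-368, -352, -168, -176]
  [-24, 12, 24, 46, -45, 13] -> [-24, -45] -> [-24, -45] -> [24, 45] -> [-192, -360]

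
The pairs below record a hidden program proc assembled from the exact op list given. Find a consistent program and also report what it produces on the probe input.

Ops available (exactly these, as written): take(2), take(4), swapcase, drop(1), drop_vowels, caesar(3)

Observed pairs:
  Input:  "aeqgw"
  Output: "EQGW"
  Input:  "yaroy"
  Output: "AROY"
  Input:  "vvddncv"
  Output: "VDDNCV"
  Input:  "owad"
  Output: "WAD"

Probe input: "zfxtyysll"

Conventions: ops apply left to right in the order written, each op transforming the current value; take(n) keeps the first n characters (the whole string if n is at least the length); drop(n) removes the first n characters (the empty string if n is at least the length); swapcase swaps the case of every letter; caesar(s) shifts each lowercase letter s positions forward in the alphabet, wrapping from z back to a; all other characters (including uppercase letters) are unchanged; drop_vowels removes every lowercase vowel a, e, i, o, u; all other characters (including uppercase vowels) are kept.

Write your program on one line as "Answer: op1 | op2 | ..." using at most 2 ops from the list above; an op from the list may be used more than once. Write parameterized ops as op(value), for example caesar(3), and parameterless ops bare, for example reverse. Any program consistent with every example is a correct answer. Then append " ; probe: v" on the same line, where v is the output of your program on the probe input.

swapcase | drop(1) ; probe: "FXTYYSLL"

Check, running the answer program on each example:
  "aeqgw" -> "AEQGW" -> "EQGW"
  "yaroy" -> "YAROY" -> "AROY"
  "vvddncv" -> "VVDDNCV" -> "VDDNCV"
  "owad" -> "OWAD" -> "WAD"
  probe: "zfxtyysll" -> "ZFXTYYSLL" -> "FXTYYSLL"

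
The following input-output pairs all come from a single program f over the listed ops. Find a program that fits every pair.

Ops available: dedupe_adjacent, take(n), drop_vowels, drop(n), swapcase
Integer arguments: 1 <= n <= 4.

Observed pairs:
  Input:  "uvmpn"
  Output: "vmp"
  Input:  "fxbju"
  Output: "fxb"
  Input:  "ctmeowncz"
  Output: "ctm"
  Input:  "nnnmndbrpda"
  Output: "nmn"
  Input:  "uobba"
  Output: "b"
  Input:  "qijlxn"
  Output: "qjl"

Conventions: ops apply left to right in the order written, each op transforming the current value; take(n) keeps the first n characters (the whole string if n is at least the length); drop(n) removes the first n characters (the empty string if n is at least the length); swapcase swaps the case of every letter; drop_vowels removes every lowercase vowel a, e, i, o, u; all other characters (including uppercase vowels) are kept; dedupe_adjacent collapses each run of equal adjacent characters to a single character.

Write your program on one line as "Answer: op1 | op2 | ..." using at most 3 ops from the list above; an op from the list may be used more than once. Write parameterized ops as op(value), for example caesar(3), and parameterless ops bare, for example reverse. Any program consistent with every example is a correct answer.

dedupe_adjacent | drop_vowels | take(3)

Check, running the answer program on each example:
  "uvmpn" -> "uvmpn" -> "vmpn" -> "vmp"
  "fxbju" -> "fxbju" -> "fxbj" -> "fxb"
  "ctmeowncz" -> "ctmeowncz" -> "ctmwncz" -> "ctm"
  "nnnmndbrpda" -> "nmndbrpda" -> "nmndbrpd" -> "nmn"
  "uobba" -> "uoba" -> "b" -> "b"
  "qijlxn" -> "qijlxn" -> "qjlxn" -> "qjl"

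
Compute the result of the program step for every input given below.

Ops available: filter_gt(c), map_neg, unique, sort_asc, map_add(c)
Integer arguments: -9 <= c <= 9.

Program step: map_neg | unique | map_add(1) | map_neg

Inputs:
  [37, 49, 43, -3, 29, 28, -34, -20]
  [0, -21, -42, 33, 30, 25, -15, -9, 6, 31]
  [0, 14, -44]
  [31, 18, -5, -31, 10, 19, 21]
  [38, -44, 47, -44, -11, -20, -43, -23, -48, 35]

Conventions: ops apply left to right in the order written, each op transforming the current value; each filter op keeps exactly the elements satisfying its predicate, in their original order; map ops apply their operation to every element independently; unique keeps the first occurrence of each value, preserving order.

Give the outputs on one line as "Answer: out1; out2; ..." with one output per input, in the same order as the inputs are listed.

Execution, op by op:
  [37, 49, 43, -3, 29, 28, -34, -20] -> [-37, -49, -43, 3, -29, -28, 34, 20] -> [-37, -49, -43, 3, -29, -28, 34, 20] -> [-36, -48, -42, 4, -28, -27, 35, 21] -> [36, 48, 42, -4, 28, 27, -35, -21]
  [0, -21, -42, 33, 30, 25, -15, -9, 6, 31] -> [0, 21, 42, -33, -30, -25, 15, 9, -6, -31] -> [0, 21, 42, -33, -30, -25, 15, 9, -6, -31] -> [1, 22, 43, -32, -29, -24, 16, 10, -5, -30] -> [-1, -22, -43, 32, 29, 24, -16, -10, 5, 30]
  [0, 14, -44] -> [0, -14, 44] -> [0, -14, 44] -> [1, -13, 45] -> [-1, 13, -45]
  [31, 18, -5, -31, 10, 19, 21] -> [-31, -18, 5, 31, -10, -19, -21] -> [-31, -18, 5, 31, -10, -19, -21] -> [-30, -17, 6, 32, -9, -18, -20] -> [30, 17, -6, -32, 9, 18, 20]
  [38, -44, 47, -44, -11, -20, -43, -23, -48, 35] -> [-38, 44, -47, 44, 11, 20, 43, 23, 48, -35] -> [-38, 44, -47, 11, 20, 43, 23, 48, -35] -> [-37, 45, -46, 12, 21, 44, 24, 49, -34] -> [37, -45, 46, -12, -21, -44, -24, -49, 34]

[36, 48, 42, -4, 28, 27, -35, -21]; [-1, -22, -43, 32, 29, 24, -16, -10, 5, 30]; [-1, 13, -45]; [30, 17, -6, -32, 9, 18, 20]; [37, -45, 46, -12, -21, -44, -24, -49, 34]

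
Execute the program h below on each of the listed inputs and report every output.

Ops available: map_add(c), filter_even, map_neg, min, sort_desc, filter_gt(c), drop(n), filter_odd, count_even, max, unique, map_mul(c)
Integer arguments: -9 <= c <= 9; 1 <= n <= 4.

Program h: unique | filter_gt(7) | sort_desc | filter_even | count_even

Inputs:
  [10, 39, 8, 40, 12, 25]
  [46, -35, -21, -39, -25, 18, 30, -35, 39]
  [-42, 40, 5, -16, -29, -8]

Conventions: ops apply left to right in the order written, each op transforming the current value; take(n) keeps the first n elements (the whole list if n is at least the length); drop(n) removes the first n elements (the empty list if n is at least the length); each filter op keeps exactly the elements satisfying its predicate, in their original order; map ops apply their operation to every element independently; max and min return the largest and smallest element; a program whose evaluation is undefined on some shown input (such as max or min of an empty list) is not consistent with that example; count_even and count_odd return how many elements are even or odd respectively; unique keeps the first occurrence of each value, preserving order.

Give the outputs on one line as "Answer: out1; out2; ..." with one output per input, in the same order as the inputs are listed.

4; 3; 1

Execution, op by op:
  [10, 39, 8, 40, 12, 25] -> [10, 39, 8, 40, 12, 25] -> [10, 39, 8, 40, 12, 25] -> [40, 39, 25, 12, 10, 8] -> [40, 12, 10, 8] -> 4
  [46, -35, -21, -39, -25, 18, 30, -35, 39] -> [46, -35, -21, -39, -25, 18, 30, 39] -> [46, 18, 30, 39] -> [46, 39, 30, 18] -> [46, 30, 18] -> 3
  [-42, 40, 5, -16, -29, -8] -> [-42, 40, 5, -16, -29, -8] -> [40] -> [40] -> [40] -> 1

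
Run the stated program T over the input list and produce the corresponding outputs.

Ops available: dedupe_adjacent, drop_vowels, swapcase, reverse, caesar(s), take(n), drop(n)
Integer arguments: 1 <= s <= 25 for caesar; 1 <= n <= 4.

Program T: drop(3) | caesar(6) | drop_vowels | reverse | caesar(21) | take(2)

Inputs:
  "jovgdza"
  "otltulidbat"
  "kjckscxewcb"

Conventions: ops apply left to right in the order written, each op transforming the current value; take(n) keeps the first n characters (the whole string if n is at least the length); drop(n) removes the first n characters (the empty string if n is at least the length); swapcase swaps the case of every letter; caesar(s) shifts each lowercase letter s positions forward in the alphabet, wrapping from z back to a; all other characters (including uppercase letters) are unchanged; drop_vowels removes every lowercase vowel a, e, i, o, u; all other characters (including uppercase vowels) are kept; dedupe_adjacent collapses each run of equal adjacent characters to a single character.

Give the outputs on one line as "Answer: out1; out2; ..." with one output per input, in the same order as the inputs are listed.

"ba"; "ub"; "cx"

Execution, op by op:
  "jovgdza" -> "gdza" -> "mjfg" -> "mjfg" -> "gfjm" -> "baeh" -> "ba"
  "otltulidbat" -> "tulidbat" -> "zarojhgz" -> "zrjhgz" -> "zghjrz" -> "ubcemu" -> "ub"
  "kjckscxewcb" -> "kscxewcb" -> "qyidkcih" -> "qydkch" -> "hckdyq" -> "cxfytl" -> "cx"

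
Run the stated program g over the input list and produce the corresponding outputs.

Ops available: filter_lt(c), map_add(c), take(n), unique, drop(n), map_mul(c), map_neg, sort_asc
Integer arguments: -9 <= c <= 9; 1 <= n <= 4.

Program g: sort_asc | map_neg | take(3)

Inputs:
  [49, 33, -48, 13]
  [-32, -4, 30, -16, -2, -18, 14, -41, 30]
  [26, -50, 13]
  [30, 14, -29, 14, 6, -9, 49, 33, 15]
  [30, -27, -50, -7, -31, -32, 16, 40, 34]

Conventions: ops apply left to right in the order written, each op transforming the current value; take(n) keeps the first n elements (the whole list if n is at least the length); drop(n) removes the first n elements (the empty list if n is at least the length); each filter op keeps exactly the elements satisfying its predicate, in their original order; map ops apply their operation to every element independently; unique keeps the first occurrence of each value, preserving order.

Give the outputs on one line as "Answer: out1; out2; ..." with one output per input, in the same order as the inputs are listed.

Execution, op by op:
  [49, 33, -48, 13] -> [-48, 13, 33, 49] -> [48, -13, -33, -49] -> [48, -13, -33]
  [-32, -4, 30, -16, -2, -18, 14, -41, 30] -> [-41, -32, -18, -16, -4, -2, 14, 30, 30] -> [41, 32, 18, 16, 4, 2, -14, -30, -30] -> [41, 32, 18]
  [26, -50, 13] -> [-50, 13, 26] -> [50, -13, -26] -> [50, -13, -26]
  [30, 14, -29, 14, 6, -9, 49, 33, 15] -> [-29, -9, 6, 14, 14, 15, 30, 33, 49] -> [29, 9, -6, -14, -14, -15, -30, -33, -49] -> [29, 9, -6]
  [30, -27, -50, -7, -31, -32, 16, 40, 34] -> [-50, -32, -31, -27, -7, 16, 30, 34, 40] -> [50, 32, 31, 27, 7, -16, -30, -34, -40] -> [50, 32, 31]

[48, -13, -33]; [41, 32, 18]; [50, -13, -26]; [29, 9, -6]; [50, 32, 31]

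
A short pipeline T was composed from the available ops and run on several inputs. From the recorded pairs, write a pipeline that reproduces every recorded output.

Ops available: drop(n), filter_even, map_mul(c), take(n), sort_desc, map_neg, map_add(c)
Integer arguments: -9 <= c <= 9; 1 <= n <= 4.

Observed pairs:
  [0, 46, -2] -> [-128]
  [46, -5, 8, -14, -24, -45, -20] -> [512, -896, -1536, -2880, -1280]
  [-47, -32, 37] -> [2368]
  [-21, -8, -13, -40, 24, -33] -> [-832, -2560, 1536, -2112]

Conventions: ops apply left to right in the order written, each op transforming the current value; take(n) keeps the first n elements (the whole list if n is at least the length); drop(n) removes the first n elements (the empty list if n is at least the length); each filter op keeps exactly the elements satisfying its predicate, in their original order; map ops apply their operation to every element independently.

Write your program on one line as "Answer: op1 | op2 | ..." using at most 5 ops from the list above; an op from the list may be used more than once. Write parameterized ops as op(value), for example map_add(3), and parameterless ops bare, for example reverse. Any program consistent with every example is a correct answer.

map_mul(-4) | map_mul(8) | map_mul(-2) | drop(2)

Check, running the answer program on each example:
  [0, 46, -2] -> [0, -184, 8] -> [0, -1472, 64] -> [0, 2944, -128] -> [-128]
  [46, -5, 8, -14, -24, -45, -20] -> [-184, 20, -32, 56, 96, 180, 80] -> [-1472, 160, -256, 448, 768, 1440, 640] -> [2944, -320, 512, -896, -1536, -2880, -1280] -> [512, -896, -1536, -2880, -1280]
  [-47, -32, 37] -> [188, 128, -148] -> [1504, 1024, -1184] -> [-3008, -2048, 2368] -> [2368]
  [-21, -8, -13, -40, 24, -33] -> [84, 32, 52, 160, -96, 132] -> [672, 256, 416, 1280, -768, 1056] -> [-1344, -512, -832, -2560, 1536, -2112] -> [-832, -2560, 1536, -2112]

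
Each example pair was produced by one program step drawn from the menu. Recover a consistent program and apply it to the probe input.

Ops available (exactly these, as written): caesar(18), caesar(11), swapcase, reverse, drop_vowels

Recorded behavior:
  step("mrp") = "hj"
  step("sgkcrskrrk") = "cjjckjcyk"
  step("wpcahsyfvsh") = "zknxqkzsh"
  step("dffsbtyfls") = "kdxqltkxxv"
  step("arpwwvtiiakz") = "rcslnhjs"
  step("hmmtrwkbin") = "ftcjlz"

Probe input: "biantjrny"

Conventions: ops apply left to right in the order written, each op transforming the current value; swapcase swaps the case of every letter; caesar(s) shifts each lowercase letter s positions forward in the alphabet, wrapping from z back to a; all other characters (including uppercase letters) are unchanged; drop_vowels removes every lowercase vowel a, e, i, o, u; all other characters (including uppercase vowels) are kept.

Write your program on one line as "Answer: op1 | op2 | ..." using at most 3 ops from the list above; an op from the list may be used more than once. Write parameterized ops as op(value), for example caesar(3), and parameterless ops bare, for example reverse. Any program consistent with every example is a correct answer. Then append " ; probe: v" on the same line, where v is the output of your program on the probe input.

reverse | caesar(18) | drop_vowels ; probe: "qfjblfst"

Check, running the answer program on each example:
  "mrp" -> "prm" -> "hje" -> "hj"
  "sgkcrskrrk" -> "krrksrckgs" -> "cjjckjucyk" -> "cjjckjcyk"
  "wpcahsyfvsh" -> "hsvfyshacpw" -> "zknxqkzsuho" -> "zknxqkzsh"
  "dffsbtyfls" -> "slfytbsffd" -> "kdxqltkxxv" -> "kdxqltkxxv"
  "arpwwvtiiakz" -> "zkaiitvwwpra" -> "rcsaalnoohjs" -> "rcslnhjs"
  "hmmtrwkbin" -> "nibkwrtmmh" -> "fatcojleez" -> "ftcjlz"
  probe: "biantjrny" -> "ynrjtnaib" -> "qfjblfsat" -> "qfjblfst"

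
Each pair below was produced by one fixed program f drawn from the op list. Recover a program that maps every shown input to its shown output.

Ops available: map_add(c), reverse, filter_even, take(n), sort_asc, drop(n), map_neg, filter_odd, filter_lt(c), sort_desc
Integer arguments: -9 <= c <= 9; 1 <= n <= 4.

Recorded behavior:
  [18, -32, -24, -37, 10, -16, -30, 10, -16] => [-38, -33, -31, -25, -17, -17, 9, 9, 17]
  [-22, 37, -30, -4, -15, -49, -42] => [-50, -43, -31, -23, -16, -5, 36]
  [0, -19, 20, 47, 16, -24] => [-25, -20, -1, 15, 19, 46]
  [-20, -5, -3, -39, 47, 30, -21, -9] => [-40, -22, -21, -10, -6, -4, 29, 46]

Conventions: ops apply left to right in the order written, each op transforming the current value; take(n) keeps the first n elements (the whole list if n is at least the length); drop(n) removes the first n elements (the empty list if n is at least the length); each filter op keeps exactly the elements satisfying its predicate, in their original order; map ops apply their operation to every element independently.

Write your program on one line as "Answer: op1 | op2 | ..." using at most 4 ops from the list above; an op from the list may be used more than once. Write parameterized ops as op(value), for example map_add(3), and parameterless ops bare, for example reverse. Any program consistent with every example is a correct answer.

map_neg | map_add(1) | map_neg | sort_asc

Check, running the answer program on each example:
  [18, -32, -24, -37, 10, -16, -30, 10, -16] -> [-18, 32, 24, 37, -10, 16, 30, -10, 16] -> [-17, 33, 25, 38, -9, 17, 31, -9, 17] -> [17, -33, -25, -38, 9, -17, -31, 9, -17] -> [-38, -33, -31, -25, -17, -17, 9, 9, 17]
  [-22, 37, -30, -4, -15, -49, -42] -> [22, -37, 30, 4, 15, 49, 42] -> [23, -36, 31, 5, 16, 50, 43] -> [-23, 36, -31, -5, -16, -50, -43] -> [-50, -43, -31, -23, -16, -5, 36]
  [0, -19, 20, 47, 16, -24] -> [0, 19, -20, -47, -16, 24] -> [1, 20, -19, -46, -15, 25] -> [-1, -20, 19, 46, 15, -25] -> [-25, -20, -1, 15, 19, 46]
  [-20, -5, -3, -39, 47, 30, -21, -9] -> [20, 5, 3, 39, -47, -30, 21, 9] -> [21, 6, 4, 40, -46, -29, 22, 10] -> [-21, -6, -4, -40, 46, 29, -22, -10] -> [-40, -22, -21, -10, -6, -4, 29, 46]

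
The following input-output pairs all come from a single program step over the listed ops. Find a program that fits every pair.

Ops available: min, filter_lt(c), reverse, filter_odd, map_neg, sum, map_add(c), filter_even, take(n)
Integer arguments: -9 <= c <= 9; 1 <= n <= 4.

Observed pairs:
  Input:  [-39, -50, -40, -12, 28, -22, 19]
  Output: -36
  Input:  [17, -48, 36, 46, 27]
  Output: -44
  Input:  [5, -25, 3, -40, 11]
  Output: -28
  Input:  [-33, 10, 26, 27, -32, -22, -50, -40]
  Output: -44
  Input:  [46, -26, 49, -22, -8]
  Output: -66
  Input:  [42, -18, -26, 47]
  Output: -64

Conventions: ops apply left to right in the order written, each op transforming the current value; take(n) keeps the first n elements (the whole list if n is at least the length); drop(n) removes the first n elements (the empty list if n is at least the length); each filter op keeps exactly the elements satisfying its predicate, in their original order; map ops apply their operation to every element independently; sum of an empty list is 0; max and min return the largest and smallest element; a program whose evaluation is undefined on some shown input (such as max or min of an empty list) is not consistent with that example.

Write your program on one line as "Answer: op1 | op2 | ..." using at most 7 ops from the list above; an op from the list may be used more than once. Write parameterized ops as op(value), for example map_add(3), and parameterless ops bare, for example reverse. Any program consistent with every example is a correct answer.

map_neg | filter_odd | map_add(-9) | reverse | map_add(-8) | min

Check, running the answer program on each example:
  [-39, -50, -40, -12, 28, -22, 19] -> [39, 50, 40, 12, -28, 22, -19] -> [39, -19] -> [30, -28] -> [-28, 30] -> [-36, 22] -> -36
  [17, -48, 36, 46, 27] -> [-17, 48, -36, -46, -27] -> [-17, -27] -> [-26, -36] -> [-36, -26] -> [-44, -34] -> -44
  [5, -25, 3, -40, 11] -> [-5, 25, -3, 40, -11] -> [-5, 25, -3, -11] -> [-14, 16, -12, -20] -> [-20, -12, 16, -14] -> [-28, -20, 8, -22] -> -28
  [-33, 10, 26, 27, -32, -22, -50, -40] -> [33, -10, -26, -27, 32, 22, 50, 40] -> [33, -27] -> [24, -36] -> [-36, 24] -> [-44, 16] -> -44
  [46, -26, 49, -22, -8] -> [-46, 26, -49, 22, 8] -> [-49] -> [-58] -> [-58] -> [-66] -> -66
  [42, -18, -26, 47] -> [-42, 18, 26, -47] -> [-47] -> [-56] -> [-56] -> [-64] -> -64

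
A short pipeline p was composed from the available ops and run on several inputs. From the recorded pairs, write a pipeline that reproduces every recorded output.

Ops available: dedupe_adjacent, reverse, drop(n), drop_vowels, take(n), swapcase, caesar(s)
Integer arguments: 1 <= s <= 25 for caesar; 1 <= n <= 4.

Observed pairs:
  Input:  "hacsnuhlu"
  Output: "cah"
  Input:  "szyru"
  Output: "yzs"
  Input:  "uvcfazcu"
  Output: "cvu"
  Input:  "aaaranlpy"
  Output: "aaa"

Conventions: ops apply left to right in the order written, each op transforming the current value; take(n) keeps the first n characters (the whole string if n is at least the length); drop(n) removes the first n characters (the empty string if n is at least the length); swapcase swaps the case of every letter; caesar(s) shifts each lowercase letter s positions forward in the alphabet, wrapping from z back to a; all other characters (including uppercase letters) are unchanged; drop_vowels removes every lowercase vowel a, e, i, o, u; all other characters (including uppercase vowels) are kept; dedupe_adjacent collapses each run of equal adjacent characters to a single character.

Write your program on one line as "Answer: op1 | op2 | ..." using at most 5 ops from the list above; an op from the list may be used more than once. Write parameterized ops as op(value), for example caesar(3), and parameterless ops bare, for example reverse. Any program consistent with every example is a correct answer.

swapcase | take(3) | swapcase | reverse

Check, running the answer program on each example:
  "hacsnuhlu" -> "HACSNUHLU" -> "HAC" -> "hac" -> "cah"
  "szyru" -> "SZYRU" -> "SZY" -> "szy" -> "yzs"
  "uvcfazcu" -> "UVCFAZCU" -> "UVC" -> "uvc" -> "cvu"
  "aaaranlpy" -> "AAARANLPY" -> "AAA" -> "aaa" -> "aaa"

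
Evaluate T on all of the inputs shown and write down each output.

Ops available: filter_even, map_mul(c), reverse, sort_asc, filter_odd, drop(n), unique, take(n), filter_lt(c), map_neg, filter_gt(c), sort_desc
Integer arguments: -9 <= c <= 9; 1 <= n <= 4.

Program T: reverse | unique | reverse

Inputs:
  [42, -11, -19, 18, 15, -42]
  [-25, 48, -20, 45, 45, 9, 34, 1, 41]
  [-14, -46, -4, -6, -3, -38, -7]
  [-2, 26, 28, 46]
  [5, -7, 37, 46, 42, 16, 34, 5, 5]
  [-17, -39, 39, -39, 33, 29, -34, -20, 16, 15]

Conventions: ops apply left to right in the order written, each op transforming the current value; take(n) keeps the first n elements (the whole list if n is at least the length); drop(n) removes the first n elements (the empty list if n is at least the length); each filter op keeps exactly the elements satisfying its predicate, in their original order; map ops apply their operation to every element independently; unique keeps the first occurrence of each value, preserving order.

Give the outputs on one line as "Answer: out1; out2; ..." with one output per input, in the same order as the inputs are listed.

[42, -11, -19, 18, 15, -42]; [-25, 48, -20, 45, 9, 34, 1, 41]; [-14, -46, -4, -6, -3, -38, -7]; [-2, 26, 28, 46]; [-7, 37, 46, 42, 16, 34, 5]; [-17, 39, -39, 33, 29, -34, -20, 16, 15]

Execution, op by op:
  [42, -11, -19, 18, 15, -42] -> [-42, 15, 18, -19, -11, 42] -> [-42, 15, 18, -19, -11, 42] -> [42, -11, -19, 18, 15, -42]
  [-25, 48, -20, 45, 45, 9, 34, 1, 41] -> [41, 1, 34, 9, 45, 45, -20, 48, -25] -> [41, 1, 34, 9, 45, -20, 48, -25] -> [-25, 48, -20, 45, 9, 34, 1, 41]
  [-14, -46, -4, -6, -3, -38, -7] -> [-7, -38, -3, -6, -4, -46, -14] -> [-7, -38, -3, -6, -4, -46, -14] -> [-14, -46, -4, -6, -3, -38, -7]
  [-2, 26, 28, 46] -> [46, 28, 26, -2] -> [46, 28, 26, -2] -> [-2, 26, 28, 46]
  [5, -7, 37, 46, 42, 16, 34, 5, 5] -> [5, 5, 34, 16, 42, 46, 37, -7, 5] -> [5, 34, 16, 42, 46, 37, -7] -> [-7, 37, 46, 42, 16, 34, 5]
  [-17, -39, 39, -39, 33, 29, -34, -20, 16, 15] -> [15, 16, -20, -34, 29, 33, -39, 39, -39, -17] -> [15, 16, -20, -34, 29, 33, -39, 39, -17] -> [-17, 39, -39, 33, 29, -34, -20, 16, 15]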